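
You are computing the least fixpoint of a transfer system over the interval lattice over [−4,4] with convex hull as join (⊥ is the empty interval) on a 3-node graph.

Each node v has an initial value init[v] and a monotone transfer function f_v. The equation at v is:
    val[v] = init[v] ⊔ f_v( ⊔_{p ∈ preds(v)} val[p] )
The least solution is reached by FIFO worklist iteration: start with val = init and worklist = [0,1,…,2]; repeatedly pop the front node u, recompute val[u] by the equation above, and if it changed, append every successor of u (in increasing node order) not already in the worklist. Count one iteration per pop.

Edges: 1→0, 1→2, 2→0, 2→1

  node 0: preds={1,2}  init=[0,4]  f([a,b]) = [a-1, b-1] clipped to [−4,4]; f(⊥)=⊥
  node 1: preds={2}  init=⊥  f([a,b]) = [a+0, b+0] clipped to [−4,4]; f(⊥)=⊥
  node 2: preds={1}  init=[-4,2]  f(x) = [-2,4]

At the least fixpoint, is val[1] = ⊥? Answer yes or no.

no

Iteration log — 7 steps:
  step 1. node 0  ⊔preds=[-4,2]  new=[-4,4]  old=[0,4]  +wl: 
  step 2. node 1  ⊔preds=[-4,2]  new=[-4,2]  old=⊥  +wl: 0
  step 3. node 2  ⊔preds=[-4,2]  new=[-4,4]  old=[-4,2]  +wl: 1
  step 4. node 0  ⊔preds=[-4,4]  new=[-4,4]  stable
  step 5. node 1  ⊔preds=[-4,4]  new=[-4,4]  old=[-4,2]  +wl: 0,2
  step 6. node 0  ⊔preds=[-4,4]  new=[-4,4]  stable
  step 7. node 2  ⊔preds=[-4,4]  new=[-4,4]  stable

Least fixpoint reached:
  node 0: [-4,4]
  node 1: [-4,4]
  node 2: [-4,4]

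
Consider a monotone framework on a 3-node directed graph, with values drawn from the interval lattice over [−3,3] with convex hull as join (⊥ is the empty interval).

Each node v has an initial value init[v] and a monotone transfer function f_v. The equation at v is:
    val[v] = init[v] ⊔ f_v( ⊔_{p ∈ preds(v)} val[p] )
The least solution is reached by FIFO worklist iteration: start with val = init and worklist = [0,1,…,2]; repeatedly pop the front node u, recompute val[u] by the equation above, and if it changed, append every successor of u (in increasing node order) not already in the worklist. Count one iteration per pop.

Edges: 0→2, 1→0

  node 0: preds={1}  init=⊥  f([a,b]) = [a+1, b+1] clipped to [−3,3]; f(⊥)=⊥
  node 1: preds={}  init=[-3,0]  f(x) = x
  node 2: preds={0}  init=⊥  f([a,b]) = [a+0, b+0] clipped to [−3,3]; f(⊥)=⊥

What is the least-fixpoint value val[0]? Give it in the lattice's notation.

Worklist (3 pops):
  #1 pop 0: in=[-3,0] → [-2,1] (was ⊥); enqueue []
  #2 pop 1: in=⊥ → [-3,0] (no change)
  #3 pop 2: in=[-2,1] → [-2,1] (was ⊥); enqueue []

Fixpoint:
  val[0] = [-2,1]
  val[1] = [-3,0]
  val[2] = [-2,1]

[-2,1]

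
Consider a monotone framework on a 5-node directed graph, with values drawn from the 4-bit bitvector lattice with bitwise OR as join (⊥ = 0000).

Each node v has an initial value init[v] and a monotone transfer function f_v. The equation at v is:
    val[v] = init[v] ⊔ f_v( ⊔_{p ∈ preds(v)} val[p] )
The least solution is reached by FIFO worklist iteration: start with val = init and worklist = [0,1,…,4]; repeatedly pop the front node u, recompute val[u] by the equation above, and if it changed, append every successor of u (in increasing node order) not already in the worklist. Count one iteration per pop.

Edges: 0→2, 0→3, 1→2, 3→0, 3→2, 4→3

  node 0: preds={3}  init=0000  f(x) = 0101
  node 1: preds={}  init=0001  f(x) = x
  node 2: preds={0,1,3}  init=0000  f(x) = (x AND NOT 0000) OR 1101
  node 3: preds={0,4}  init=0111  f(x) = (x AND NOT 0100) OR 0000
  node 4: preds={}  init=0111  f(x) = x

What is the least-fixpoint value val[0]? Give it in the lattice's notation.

Worklist (5 pops):
  #1 pop 0: in=0111 → 0101 (was 0000); enqueue []
  #2 pop 1: in=0000 → 0001 (no change)
  #3 pop 2: in=0111 → 1111 (was 0000); enqueue []
  #4 pop 3: in=0111 → 0111 (no change)
  #5 pop 4: in=0000 → 0111 (no change)

Fixpoint:
  val[0] = 0101
  val[1] = 0001
  val[2] = 1111
  val[3] = 0111
  val[4] = 0111

0101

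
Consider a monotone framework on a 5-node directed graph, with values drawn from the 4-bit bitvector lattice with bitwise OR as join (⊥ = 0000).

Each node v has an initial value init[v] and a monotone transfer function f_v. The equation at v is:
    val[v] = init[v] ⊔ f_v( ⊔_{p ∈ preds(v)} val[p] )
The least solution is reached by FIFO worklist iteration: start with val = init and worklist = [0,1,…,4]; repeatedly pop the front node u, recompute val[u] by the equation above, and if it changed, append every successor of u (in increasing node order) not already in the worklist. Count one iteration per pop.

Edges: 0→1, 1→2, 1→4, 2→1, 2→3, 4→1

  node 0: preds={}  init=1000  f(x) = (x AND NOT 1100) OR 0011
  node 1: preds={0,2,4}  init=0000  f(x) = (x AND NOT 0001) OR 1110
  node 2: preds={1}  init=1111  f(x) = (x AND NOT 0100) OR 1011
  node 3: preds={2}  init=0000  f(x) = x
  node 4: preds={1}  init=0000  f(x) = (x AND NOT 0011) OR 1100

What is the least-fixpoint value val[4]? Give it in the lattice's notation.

Worklist (6 pops):
  #1 pop 0: in=0000 → 1011 (was 1000); enqueue []
  #2 pop 1: in=1111 → 1110 (was 0000); enqueue []
  #3 pop 2: in=1110 → 1111 (no change)
  #4 pop 3: in=1111 → 1111 (was 0000); enqueue []
  #5 pop 4: in=1110 → 1100 (was 0000); enqueue [1]
  #6 pop 1: in=1111 → 1110 (no change)

Fixpoint:
  val[0] = 1011
  val[1] = 1110
  val[2] = 1111
  val[3] = 1111
  val[4] = 1100

1100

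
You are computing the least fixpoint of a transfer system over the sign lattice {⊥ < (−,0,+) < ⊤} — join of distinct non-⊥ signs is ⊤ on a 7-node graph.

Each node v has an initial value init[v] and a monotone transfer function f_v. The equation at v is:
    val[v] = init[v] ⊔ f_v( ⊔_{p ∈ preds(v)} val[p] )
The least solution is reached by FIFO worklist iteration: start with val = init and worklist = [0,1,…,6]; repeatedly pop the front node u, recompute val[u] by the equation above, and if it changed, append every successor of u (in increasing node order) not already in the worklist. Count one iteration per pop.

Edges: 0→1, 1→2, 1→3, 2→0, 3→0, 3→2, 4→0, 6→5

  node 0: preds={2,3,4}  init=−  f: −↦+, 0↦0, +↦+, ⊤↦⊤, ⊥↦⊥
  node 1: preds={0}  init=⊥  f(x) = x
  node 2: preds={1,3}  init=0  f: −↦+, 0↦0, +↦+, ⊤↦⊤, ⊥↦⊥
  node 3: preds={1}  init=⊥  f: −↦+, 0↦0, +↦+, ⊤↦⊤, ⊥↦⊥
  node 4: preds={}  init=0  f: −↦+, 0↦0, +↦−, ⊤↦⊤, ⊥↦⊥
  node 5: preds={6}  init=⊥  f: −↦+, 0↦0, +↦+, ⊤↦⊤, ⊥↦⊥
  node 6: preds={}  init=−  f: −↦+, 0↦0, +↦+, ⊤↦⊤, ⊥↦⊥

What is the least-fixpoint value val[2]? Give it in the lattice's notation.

⊤

Trace (9 dequeues):
  [1] u=0 | in 0 | out ⊤ | prev − | push {}
  [2] u=1 | in ⊤ | out ⊤ | prev ⊥ | push {}
  [3] u=2 | in ⊤ | out ⊤ | prev 0 | push {0}
  [4] u=3 | in ⊤ | out ⊤ | prev ⊥ | push {2}
  [5] u=4 | in ⊥ | out 0 | ==
  [6] u=5 | in − | out + | prev ⊥ | push {}
  [7] u=6 | in ⊥ | out − | ==
  [8] u=0 | in ⊤ | out ⊤ | ==
  [9] u=2 | in ⊤ | out ⊤ | ==

Converged values:
  [0] ⊤
  [1] ⊤
  [2] ⊤
  [3] ⊤
  [4] 0
  [5] +
  [6] −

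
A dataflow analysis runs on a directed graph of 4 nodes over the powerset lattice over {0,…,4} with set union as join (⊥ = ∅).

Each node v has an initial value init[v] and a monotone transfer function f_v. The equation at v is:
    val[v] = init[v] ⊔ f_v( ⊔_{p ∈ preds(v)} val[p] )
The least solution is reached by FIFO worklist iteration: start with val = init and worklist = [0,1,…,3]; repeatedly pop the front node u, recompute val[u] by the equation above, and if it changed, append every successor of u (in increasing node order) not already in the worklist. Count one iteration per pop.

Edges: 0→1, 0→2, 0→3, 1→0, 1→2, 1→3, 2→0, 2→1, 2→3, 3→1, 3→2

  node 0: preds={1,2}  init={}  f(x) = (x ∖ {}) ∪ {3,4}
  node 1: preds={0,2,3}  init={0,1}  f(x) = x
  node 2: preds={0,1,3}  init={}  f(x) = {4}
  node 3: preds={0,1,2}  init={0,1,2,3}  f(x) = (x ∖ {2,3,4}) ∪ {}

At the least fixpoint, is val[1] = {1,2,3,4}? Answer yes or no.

Trace (8 dequeues):
  [1] u=0 | in {0,1} | out {0,1,3,4} | prev {} | push {}
  [2] u=1 | in {0,1,2,3,4} | out {0,1,2,3,4} | prev {0,1} | push {0}
  [3] u=2 | in {0,1,2,3,4} | out {4} | prev {} | push {1}
  [4] u=3 | in {0,1,2,3,4} | out {0,1,2,3} | ==
  [5] u=0 | in {0,1,2,3,4} | out {0,1,2,3,4} | prev {0,1,3,4} | push {2,3}
  [6] u=1 | in {0,1,2,3,4} | out {0,1,2,3,4} | ==
  [7] u=2 | in {0,1,2,3,4} | out {4} | ==
  [8] u=3 | in {0,1,2,3,4} | out {0,1,2,3} | ==

Converged values:
  [0] {0,1,2,3,4}
  [1] {0,1,2,3,4}
  [2] {4}
  [3] {0,1,2,3}

no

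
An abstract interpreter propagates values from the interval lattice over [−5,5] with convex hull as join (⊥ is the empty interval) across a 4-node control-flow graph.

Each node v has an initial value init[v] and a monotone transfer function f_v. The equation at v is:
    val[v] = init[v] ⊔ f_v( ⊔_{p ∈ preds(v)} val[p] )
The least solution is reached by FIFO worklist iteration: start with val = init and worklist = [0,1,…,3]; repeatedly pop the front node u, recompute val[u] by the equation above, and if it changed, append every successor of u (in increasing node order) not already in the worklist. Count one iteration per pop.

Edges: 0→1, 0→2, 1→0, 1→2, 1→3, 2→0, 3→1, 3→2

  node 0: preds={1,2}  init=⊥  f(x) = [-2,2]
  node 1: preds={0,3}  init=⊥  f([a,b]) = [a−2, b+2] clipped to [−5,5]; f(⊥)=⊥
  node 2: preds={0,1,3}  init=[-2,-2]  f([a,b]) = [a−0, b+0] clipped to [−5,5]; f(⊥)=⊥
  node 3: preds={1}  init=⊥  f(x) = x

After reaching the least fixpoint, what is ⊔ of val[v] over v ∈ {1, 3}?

Trace (11 dequeues):
  [1] u=0 | in [-2,-2] | out [-2,2] | prev ⊥ | push {}
  [2] u=1 | in [-2,2] | out [-4,4] | prev ⊥ | push {0}
  [3] u=2 | in [-4,4] | out [-4,4] | prev [-2,-2] | push {}
  [4] u=3 | in [-4,4] | out [-4,4] | prev ⊥ | push {1,2}
  [5] u=0 | in [-4,4] | out [-2,2] | ==
  [6] u=1 | in [-4,4] | out [-5,5] | prev [-4,4] | push {0,3}
  [7] u=2 | in [-5,5] | out [-5,5] | prev [-4,4] | push {}
  [8] u=0 | in [-5,5] | out [-2,2] | ==
  [9] u=3 | in [-5,5] | out [-5,5] | prev [-4,4] | push {1,2}
  [10] u=1 | in [-5,5] | out [-5,5] | ==
  [11] u=2 | in [-5,5] | out [-5,5] | ==

Converged values:
  [0] [-2,2]
  [1] [-5,5]
  [2] [-5,5]
  [3] [-5,5]

[-5,5]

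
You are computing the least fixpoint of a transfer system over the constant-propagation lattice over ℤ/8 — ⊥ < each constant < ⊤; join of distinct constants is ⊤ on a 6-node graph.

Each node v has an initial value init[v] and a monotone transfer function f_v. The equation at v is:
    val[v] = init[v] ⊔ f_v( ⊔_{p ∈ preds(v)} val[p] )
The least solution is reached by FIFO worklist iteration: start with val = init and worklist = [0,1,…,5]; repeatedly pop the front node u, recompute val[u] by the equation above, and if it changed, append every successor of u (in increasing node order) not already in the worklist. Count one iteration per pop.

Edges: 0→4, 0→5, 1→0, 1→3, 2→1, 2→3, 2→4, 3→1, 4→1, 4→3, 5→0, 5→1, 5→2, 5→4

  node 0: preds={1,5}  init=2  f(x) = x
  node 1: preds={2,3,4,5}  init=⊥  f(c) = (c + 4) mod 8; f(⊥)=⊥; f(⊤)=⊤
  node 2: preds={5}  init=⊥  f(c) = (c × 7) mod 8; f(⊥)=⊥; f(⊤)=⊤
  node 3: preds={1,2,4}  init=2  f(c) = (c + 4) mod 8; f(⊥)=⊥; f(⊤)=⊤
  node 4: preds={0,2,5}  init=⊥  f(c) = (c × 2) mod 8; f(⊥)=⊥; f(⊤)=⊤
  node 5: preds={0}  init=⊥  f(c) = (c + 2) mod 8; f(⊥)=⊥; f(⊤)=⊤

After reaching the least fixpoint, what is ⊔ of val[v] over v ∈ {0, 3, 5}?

Trace (19 dequeues):
  [1] u=0 | in ⊥ | out 2 | ==
  [2] u=1 | in 2 | out 6 | prev ⊥ | push {0}
  [3] u=2 | in ⊥ | out ⊥ | ==
  [4] u=3 | in 6 | out 2 | ==
  [5] u=4 | in 2 | out 4 | prev ⊥ | push {1,3}
  [6] u=5 | in 2 | out 4 | prev ⊥ | push {2,4}
  [7] u=0 | in ⊤ | out ⊤ | prev 2 | push {5}
  [8] u=1 | in ⊤ | out ⊤ | prev 6 | push {0}
  [9] u=3 | in ⊤ | out ⊤ | prev 2 | push {1}
  [10] u=2 | in 4 | out 4 | prev ⊥ | push {3}
  [11] u=4 | in ⊤ | out ⊤ | prev 4 | push {}
  [12] u=5 | in ⊤ | out ⊤ | prev 4 | push {2,4}
  [13] u=0 | in ⊤ | out ⊤ | ==
  [14] u=1 | in ⊤ | out ⊤ | ==
  [15] u=3 | in ⊤ | out ⊤ | ==
  [16] u=2 | in ⊤ | out ⊤ | prev 4 | push {1,3}
  [17] u=4 | in ⊤ | out ⊤ | ==
  [18] u=1 | in ⊤ | out ⊤ | ==
  [19] u=3 | in ⊤ | out ⊤ | ==

Converged values:
  [0] ⊤
  [1] ⊤
  [2] ⊤
  [3] ⊤
  [4] ⊤
  [5] ⊤

⊤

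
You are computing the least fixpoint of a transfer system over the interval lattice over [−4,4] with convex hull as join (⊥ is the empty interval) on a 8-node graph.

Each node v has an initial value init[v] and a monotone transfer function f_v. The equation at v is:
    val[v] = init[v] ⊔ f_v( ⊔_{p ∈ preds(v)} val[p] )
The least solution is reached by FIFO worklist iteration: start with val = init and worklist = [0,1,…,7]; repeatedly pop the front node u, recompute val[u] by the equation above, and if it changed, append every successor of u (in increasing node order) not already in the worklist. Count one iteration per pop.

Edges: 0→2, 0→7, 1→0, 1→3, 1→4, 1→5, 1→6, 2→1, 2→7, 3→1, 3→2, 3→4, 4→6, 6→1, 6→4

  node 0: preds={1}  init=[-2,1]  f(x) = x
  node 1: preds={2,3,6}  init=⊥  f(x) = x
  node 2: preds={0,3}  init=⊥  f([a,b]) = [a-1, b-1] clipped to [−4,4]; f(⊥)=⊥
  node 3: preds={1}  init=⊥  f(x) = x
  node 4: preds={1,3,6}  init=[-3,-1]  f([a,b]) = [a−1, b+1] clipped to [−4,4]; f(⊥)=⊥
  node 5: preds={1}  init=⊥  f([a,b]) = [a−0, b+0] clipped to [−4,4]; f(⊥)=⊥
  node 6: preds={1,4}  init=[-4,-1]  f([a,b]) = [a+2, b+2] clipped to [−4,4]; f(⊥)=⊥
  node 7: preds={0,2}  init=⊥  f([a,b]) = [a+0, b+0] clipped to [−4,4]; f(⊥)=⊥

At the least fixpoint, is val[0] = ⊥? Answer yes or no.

Worklist (30 pops):
  #1 pop 0: in=⊥ → [-2,1] (no change)
  #2 pop 1: in=[-4,-1] → [-4,-1] (was ⊥); enqueue [0]
  #3 pop 2: in=[-2,1] → [-3,0] (was ⊥); enqueue [1]
  #4 pop 3: in=[-4,-1] → [-4,-1] (was ⊥); enqueue [2]
  #5 pop 4: in=[-4,-1] → [-4,0] (was [-3,-1]); enqueue []
  #6 pop 5: in=[-4,-1] → [-4,-1] (was ⊥); enqueue []
  #7 pop 6: in=[-4,0] → [-4,2] (was [-4,-1]); enqueue [4]
  #8 pop 7: in=[-3,1] → [-3,1] (was ⊥); enqueue []
  #9 pop 0: in=[-4,-1] → [-4,1] (was [-2,1]); enqueue [7]
  #10 pop 1: in=[-4,2] → [-4,2] (was [-4,-1]); enqueue [0,3,5,6]
  #11 pop 2: in=[-4,1] → [-4,0] (was [-3,0]); enqueue [1]
  #12 pop 4: in=[-4,2] → [-4,3] (was [-4,0]); enqueue []
  #13 pop 7: in=[-4,1] → [-4,1] (was [-3,1]); enqueue []
  #14 pop 0: in=[-4,2] → [-4,2] (was [-4,1]); enqueue [2,7]
  #15 pop 3: in=[-4,2] → [-4,2] (was [-4,-1]); enqueue [4]
  #16 pop 5: in=[-4,2] → [-4,2] (was [-4,-1]); enqueue []
  #17 pop 6: in=[-4,3] → [-4,4] (was [-4,2]); enqueue []
  #18 pop 1: in=[-4,4] → [-4,4] (was [-4,2]); enqueue [0,3,5,6]
  #19 pop 2: in=[-4,2] → [-4,1] (was [-4,0]); enqueue [1]
  #20 pop 7: in=[-4,2] → [-4,2] (was [-4,1]); enqueue []
  #21 pop 4: in=[-4,4] → [-4,4] (was [-4,3]); enqueue []
  #22 pop 0: in=[-4,4] → [-4,4] (was [-4,2]); enqueue [2,7]
  #23 pop 3: in=[-4,4] → [-4,4] (was [-4,2]); enqueue [4]
  #24 pop 5: in=[-4,4] → [-4,4] (was [-4,2]); enqueue []
  #25 pop 6: in=[-4,4] → [-4,4] (no change)
  #26 pop 1: in=[-4,4] → [-4,4] (no change)
  #27 pop 2: in=[-4,4] → [-4,3] (was [-4,1]); enqueue [1]
  #28 pop 7: in=[-4,4] → [-4,4] (was [-4,2]); enqueue []
  #29 pop 4: in=[-4,4] → [-4,4] (no change)
  #30 pop 1: in=[-4,4] → [-4,4] (no change)

Fixpoint:
  val[0] = [-4,4]
  val[1] = [-4,4]
  val[2] = [-4,3]
  val[3] = [-4,4]
  val[4] = [-4,4]
  val[5] = [-4,4]
  val[6] = [-4,4]
  val[7] = [-4,4]

no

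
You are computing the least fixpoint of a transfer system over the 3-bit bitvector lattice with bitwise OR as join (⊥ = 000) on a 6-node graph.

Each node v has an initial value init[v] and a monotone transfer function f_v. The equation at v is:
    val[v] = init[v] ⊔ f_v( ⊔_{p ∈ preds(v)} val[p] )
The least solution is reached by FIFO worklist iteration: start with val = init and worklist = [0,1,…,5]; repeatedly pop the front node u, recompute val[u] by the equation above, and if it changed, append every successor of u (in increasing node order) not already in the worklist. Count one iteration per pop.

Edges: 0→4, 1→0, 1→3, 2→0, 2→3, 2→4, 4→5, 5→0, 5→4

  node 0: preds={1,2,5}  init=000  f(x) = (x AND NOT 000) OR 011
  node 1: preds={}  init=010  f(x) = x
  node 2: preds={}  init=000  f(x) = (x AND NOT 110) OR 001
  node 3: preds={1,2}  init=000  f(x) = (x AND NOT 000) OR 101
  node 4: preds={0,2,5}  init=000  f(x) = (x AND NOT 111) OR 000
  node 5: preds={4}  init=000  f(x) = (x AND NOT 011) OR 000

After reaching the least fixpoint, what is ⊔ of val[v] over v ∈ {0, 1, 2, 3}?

Worklist (7 pops):
  #1 pop 0: in=010 → 011 (was 000); enqueue []
  #2 pop 1: in=000 → 010 (no change)
  #3 pop 2: in=000 → 001 (was 000); enqueue [0]
  #4 pop 3: in=011 → 111 (was 000); enqueue []
  #5 pop 4: in=011 → 000 (no change)
  #6 pop 5: in=000 → 000 (no change)
  #7 pop 0: in=011 → 011 (no change)

Fixpoint:
  val[0] = 011
  val[1] = 010
  val[2] = 001
  val[3] = 111
  val[4] = 000
  val[5] = 000

111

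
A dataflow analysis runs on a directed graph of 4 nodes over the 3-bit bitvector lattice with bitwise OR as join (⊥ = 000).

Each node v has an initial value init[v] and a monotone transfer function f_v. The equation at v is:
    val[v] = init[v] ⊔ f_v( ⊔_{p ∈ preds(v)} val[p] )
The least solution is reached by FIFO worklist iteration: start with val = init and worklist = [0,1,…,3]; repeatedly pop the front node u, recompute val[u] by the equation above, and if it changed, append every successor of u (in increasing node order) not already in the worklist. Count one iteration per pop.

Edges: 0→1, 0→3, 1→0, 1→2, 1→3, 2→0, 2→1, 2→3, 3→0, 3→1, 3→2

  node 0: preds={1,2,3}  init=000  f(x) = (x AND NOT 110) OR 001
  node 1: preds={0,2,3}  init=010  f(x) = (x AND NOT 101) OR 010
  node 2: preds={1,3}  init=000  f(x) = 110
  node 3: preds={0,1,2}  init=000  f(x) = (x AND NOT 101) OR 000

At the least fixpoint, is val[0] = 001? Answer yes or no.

Iteration log — 7 steps:
  step 1. node 0  ⊔preds=010  new=001  old=000  +wl: 
  step 2. node 1  ⊔preds=001  new=010  stable
  step 3. node 2  ⊔preds=010  new=110  old=000  +wl: 0,1
  step 4. node 3  ⊔preds=111  new=010  old=000  +wl: 2
  step 5. node 0  ⊔preds=110  new=001  stable
  step 6. node 1  ⊔preds=111  new=010  stable
  step 7. node 2  ⊔preds=010  new=110  stable

Least fixpoint reached:
  node 0: 001
  node 1: 010
  node 2: 110
  node 3: 010

yes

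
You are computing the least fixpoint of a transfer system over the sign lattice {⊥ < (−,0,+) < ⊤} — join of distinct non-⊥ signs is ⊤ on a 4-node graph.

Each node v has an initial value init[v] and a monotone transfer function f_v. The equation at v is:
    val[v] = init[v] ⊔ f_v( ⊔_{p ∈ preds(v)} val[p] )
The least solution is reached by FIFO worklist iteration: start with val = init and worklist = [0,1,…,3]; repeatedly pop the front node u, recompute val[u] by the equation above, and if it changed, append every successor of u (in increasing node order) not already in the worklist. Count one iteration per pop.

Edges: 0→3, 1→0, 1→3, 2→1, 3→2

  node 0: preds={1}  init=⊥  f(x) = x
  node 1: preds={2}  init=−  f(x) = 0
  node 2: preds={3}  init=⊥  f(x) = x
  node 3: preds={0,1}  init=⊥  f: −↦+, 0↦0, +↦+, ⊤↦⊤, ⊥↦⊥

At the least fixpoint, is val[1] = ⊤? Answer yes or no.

Trace (8 dequeues):
  [1] u=0 | in − | out − | prev ⊥ | push {}
  [2] u=1 | in ⊥ | out ⊤ | prev − | push {0}
  [3] u=2 | in ⊥ | out ⊥ | ==
  [4] u=3 | in ⊤ | out ⊤ | prev ⊥ | push {2}
  [5] u=0 | in ⊤ | out ⊤ | prev − | push {3}
  [6] u=2 | in ⊤ | out ⊤ | prev ⊥ | push {1}
  [7] u=3 | in ⊤ | out ⊤ | ==
  [8] u=1 | in ⊤ | out ⊤ | ==

Converged values:
  [0] ⊤
  [1] ⊤
  [2] ⊤
  [3] ⊤

yes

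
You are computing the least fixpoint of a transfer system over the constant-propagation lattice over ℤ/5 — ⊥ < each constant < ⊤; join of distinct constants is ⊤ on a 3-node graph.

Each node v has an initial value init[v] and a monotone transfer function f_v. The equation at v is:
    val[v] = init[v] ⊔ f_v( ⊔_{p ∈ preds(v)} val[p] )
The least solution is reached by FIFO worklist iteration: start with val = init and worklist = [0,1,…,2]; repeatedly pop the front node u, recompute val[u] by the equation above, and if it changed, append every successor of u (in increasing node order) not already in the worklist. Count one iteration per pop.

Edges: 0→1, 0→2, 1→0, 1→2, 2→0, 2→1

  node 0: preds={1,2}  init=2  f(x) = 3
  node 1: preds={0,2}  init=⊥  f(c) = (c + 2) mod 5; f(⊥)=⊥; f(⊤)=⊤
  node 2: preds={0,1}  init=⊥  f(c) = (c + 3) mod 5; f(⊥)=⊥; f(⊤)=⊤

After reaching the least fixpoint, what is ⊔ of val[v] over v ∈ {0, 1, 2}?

Worklist (5 pops):
  #1 pop 0: in=⊥ → ⊤ (was 2); enqueue []
  #2 pop 1: in=⊤ → ⊤ (was ⊥); enqueue [0]
  #3 pop 2: in=⊤ → ⊤ (was ⊥); enqueue [1]
  #4 pop 0: in=⊤ → ⊤ (no change)
  #5 pop 1: in=⊤ → ⊤ (no change)

Fixpoint:
  val[0] = ⊤
  val[1] = ⊤
  val[2] = ⊤

⊤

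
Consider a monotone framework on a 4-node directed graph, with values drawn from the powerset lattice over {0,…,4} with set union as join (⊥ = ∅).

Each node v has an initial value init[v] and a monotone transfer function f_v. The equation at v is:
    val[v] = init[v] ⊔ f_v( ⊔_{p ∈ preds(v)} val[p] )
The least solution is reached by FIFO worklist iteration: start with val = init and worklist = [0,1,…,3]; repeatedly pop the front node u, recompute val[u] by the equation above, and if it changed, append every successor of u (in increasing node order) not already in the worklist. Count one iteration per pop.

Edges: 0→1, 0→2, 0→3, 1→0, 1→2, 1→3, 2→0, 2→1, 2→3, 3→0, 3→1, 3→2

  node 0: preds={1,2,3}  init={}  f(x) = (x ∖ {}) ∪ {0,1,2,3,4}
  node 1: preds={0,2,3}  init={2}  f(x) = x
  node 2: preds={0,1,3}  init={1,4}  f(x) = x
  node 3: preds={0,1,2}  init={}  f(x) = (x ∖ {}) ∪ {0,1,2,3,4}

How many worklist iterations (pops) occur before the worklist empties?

Trace (7 dequeues):
  [1] u=0 | in {1,2,4} | out {0,1,2,3,4} | prev {} | push {}
  [2] u=1 | in {0,1,2,3,4} | out {0,1,2,3,4} | prev {2} | push {0}
  [3] u=2 | in {0,1,2,3,4} | out {0,1,2,3,4} | prev {1,4} | push {1}
  [4] u=3 | in {0,1,2,3,4} | out {0,1,2,3,4} | prev {} | push {2}
  [5] u=0 | in {0,1,2,3,4} | out {0,1,2,3,4} | ==
  [6] u=1 | in {0,1,2,3,4} | out {0,1,2,3,4} | ==
  [7] u=2 | in {0,1,2,3,4} | out {0,1,2,3,4} | ==

Converged values:
  [0] {0,1,2,3,4}
  [1] {0,1,2,3,4}
  [2] {0,1,2,3,4}
  [3] {0,1,2,3,4}

7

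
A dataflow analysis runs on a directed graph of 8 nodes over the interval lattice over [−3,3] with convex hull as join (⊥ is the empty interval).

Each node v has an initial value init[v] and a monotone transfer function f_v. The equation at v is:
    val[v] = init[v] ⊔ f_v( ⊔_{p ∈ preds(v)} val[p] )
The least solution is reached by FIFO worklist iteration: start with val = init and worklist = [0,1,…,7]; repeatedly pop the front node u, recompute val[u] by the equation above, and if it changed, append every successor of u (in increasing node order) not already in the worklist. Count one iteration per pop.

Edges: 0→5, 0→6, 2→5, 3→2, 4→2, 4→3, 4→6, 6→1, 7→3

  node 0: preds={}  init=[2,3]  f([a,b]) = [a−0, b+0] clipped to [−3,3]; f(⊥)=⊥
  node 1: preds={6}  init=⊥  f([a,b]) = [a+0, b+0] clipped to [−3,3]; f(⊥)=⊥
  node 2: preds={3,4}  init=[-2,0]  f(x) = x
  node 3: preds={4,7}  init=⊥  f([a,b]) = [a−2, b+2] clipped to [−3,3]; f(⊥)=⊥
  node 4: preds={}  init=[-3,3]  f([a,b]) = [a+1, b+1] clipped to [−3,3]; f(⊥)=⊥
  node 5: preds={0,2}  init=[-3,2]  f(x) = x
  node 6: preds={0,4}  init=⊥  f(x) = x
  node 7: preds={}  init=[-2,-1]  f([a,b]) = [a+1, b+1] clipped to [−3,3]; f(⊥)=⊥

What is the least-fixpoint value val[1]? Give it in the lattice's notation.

Iteration log — 10 steps:
  step 1. node 0  ⊔preds=⊥  new=[2,3]  stable
  step 2. node 1  ⊔preds=⊥  new=⊥  stable
  step 3. node 2  ⊔preds=[-3,3]  new=[-3,3]  old=[-2,0]  +wl: 
  step 4. node 3  ⊔preds=[-3,3]  new=[-3,3]  old=⊥  +wl: 2
  step 5. node 4  ⊔preds=⊥  new=[-3,3]  stable
  step 6. node 5  ⊔preds=[-3,3]  new=[-3,3]  old=[-3,2]  +wl: 
  step 7. node 6  ⊔preds=[-3,3]  new=[-3,3]  old=⊥  +wl: 1
  step 8. node 7  ⊔preds=⊥  new=[-2,-1]  stable
  step 9. node 2  ⊔preds=[-3,3]  new=[-3,3]  stable
  step 10. node 1  ⊔preds=[-3,3]  new=[-3,3]  old=⊥  +wl: 

Least fixpoint reached:
  node 0: [2,3]
  node 1: [-3,3]
  node 2: [-3,3]
  node 3: [-3,3]
  node 4: [-3,3]
  node 5: [-3,3]
  node 6: [-3,3]
  node 7: [-2,-1]

[-3,3]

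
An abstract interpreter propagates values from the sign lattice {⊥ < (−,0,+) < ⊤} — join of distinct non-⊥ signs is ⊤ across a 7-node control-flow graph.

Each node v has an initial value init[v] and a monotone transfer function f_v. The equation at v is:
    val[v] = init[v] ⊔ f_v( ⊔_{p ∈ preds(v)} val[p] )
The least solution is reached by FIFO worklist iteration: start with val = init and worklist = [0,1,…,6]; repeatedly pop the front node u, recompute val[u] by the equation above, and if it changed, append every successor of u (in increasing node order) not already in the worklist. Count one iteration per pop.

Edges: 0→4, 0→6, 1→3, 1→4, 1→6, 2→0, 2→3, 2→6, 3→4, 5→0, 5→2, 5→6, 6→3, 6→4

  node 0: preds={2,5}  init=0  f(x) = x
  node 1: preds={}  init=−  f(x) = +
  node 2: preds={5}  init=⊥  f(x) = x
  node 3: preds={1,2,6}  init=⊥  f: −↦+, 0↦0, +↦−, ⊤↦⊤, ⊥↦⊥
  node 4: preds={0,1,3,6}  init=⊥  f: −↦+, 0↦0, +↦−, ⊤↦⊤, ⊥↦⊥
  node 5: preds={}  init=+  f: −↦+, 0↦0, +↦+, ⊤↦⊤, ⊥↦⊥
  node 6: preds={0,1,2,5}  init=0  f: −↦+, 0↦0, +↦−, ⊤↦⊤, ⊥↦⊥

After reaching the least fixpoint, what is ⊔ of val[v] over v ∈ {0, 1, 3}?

⊤

Worklist (10 pops):
  #1 pop 0: in=+ → ⊤ (was 0); enqueue []
  #2 pop 1: in=⊥ → ⊤ (was −); enqueue []
  #3 pop 2: in=+ → + (was ⊥); enqueue [0]
  #4 pop 3: in=⊤ → ⊤ (was ⊥); enqueue []
  #5 pop 4: in=⊤ → ⊤ (was ⊥); enqueue []
  #6 pop 5: in=⊥ → + (no change)
  #7 pop 6: in=⊤ → ⊤ (was 0); enqueue [3,4]
  #8 pop 0: in=+ → ⊤ (no change)
  #9 pop 3: in=⊤ → ⊤ (no change)
  #10 pop 4: in=⊤ → ⊤ (no change)

Fixpoint:
  val[0] = ⊤
  val[1] = ⊤
  val[2] = +
  val[3] = ⊤
  val[4] = ⊤
  val[5] = +
  val[6] = ⊤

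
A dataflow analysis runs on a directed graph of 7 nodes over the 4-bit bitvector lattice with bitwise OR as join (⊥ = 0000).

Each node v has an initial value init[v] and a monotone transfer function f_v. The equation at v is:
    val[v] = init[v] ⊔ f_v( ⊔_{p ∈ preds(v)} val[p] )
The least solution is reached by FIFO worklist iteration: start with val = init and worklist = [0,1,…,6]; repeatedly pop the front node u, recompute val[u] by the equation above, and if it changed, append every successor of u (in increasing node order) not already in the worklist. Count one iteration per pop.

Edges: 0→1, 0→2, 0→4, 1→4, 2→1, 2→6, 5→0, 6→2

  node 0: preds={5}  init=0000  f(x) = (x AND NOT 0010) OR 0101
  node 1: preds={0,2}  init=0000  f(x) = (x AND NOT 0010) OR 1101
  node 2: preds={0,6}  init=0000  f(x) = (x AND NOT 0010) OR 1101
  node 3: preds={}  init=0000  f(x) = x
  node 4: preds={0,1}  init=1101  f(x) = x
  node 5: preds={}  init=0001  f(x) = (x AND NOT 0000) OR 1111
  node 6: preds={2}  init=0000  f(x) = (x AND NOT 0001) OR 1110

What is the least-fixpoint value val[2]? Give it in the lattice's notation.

Trace (12 dequeues):
  [1] u=0 | in 0001 | out 0101 | prev 0000 | push {}
  [2] u=1 | in 0101 | out 1101 | prev 0000 | push {}
  [3] u=2 | in 0101 | out 1101 | prev 0000 | push {1}
  [4] u=3 | in 0000 | out 0000 | ==
  [5] u=4 | in 1101 | out 1101 | ==
  [6] u=5 | in 0000 | out 1111 | prev 0001 | push {0}
  [7] u=6 | in 1101 | out 1110 | prev 0000 | push {2}
  [8] u=1 | in 1101 | out 1101 | ==
  [9] u=0 | in 1111 | out 1101 | prev 0101 | push {1,4}
  [10] u=2 | in 1111 | out 1101 | ==
  [11] u=1 | in 1101 | out 1101 | ==
  [12] u=4 | in 1101 | out 1101 | ==

Converged values:
  [0] 1101
  [1] 1101
  [2] 1101
  [3] 0000
  [4] 1101
  [5] 1111
  [6] 1110

1101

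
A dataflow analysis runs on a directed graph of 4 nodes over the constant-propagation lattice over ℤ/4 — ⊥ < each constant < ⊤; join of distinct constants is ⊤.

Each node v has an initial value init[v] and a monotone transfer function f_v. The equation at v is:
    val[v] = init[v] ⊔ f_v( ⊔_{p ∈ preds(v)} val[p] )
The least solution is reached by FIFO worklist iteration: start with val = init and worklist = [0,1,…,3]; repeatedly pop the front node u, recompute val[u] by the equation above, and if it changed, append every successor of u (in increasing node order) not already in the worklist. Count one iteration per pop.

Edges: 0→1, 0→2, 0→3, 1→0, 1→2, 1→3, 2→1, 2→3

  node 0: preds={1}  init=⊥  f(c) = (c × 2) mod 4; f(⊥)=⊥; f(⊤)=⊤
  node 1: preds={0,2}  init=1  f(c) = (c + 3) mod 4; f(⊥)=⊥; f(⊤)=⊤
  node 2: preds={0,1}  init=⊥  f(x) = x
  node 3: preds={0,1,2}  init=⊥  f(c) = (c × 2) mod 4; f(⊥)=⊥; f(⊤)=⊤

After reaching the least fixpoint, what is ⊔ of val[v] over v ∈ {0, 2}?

Iteration log — 9 steps:
  step 1. node 0  ⊔preds=1  new=2  old=⊥  +wl: 
  step 2. node 1  ⊔preds=2  new=1  stable
  step 3. node 2  ⊔preds=⊤  new=⊤  old=⊥  +wl: 1
  step 4. node 3  ⊔preds=⊤  new=⊤  old=⊥  +wl: 
  step 5. node 1  ⊔preds=⊤  new=⊤  old=1  +wl: 0,2,3
  step 6. node 0  ⊔preds=⊤  new=⊤  old=2  +wl: 1
  step 7. node 2  ⊔preds=⊤  new=⊤  stable
  step 8. node 3  ⊔preds=⊤  new=⊤  stable
  step 9. node 1  ⊔preds=⊤  new=⊤  stable

Least fixpoint reached:
  node 0: ⊤
  node 1: ⊤
  node 2: ⊤
  node 3: ⊤

⊤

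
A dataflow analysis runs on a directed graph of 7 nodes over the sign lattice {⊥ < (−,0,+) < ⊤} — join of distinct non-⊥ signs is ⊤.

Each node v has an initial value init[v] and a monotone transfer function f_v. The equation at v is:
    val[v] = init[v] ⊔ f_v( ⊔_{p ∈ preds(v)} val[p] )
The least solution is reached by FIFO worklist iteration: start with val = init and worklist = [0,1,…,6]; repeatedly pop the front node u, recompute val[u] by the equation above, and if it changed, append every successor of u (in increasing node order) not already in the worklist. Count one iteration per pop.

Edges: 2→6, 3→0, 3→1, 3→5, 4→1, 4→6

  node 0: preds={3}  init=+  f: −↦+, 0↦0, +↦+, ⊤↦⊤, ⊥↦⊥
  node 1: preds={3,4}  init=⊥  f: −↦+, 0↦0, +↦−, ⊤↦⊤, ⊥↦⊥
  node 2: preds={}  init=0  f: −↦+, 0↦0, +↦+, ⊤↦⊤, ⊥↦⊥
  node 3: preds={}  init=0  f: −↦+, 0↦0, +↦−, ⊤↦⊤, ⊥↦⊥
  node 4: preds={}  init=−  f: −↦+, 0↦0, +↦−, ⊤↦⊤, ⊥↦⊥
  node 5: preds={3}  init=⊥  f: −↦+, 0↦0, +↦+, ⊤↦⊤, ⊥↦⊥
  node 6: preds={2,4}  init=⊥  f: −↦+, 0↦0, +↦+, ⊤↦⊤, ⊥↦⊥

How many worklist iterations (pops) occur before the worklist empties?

7

Trace (7 dequeues):
  [1] u=0 | in 0 | out ⊤ | prev + | push {}
  [2] u=1 | in ⊤ | out ⊤ | prev ⊥ | push {}
  [3] u=2 | in ⊥ | out 0 | ==
  [4] u=3 | in ⊥ | out 0 | ==
  [5] u=4 | in ⊥ | out − | ==
  [6] u=5 | in 0 | out 0 | prev ⊥ | push {}
  [7] u=6 | in ⊤ | out ⊤ | prev ⊥ | push {}

Converged values:
  [0] ⊤
  [1] ⊤
  [2] 0
  [3] 0
  [4] −
  [5] 0
  [6] ⊤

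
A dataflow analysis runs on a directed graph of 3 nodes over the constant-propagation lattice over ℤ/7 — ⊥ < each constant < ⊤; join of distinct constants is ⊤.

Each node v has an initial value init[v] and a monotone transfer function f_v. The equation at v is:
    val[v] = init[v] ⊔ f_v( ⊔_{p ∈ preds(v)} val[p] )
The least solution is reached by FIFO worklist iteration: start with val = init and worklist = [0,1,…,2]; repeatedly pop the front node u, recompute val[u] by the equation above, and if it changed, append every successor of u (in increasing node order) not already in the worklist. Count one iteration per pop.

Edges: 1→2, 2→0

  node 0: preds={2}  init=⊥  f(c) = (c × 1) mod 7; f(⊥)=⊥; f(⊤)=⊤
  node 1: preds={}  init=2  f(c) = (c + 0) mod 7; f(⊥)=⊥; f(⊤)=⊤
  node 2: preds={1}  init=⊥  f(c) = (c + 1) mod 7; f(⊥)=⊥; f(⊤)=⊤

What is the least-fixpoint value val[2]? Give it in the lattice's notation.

3

Worklist (4 pops):
  #1 pop 0: in=⊥ → ⊥ (no change)
  #2 pop 1: in=⊥ → 2 (no change)
  #3 pop 2: in=2 → 3 (was ⊥); enqueue [0]
  #4 pop 0: in=3 → 3 (was ⊥); enqueue []

Fixpoint:
  val[0] = 3
  val[1] = 2
  val[2] = 3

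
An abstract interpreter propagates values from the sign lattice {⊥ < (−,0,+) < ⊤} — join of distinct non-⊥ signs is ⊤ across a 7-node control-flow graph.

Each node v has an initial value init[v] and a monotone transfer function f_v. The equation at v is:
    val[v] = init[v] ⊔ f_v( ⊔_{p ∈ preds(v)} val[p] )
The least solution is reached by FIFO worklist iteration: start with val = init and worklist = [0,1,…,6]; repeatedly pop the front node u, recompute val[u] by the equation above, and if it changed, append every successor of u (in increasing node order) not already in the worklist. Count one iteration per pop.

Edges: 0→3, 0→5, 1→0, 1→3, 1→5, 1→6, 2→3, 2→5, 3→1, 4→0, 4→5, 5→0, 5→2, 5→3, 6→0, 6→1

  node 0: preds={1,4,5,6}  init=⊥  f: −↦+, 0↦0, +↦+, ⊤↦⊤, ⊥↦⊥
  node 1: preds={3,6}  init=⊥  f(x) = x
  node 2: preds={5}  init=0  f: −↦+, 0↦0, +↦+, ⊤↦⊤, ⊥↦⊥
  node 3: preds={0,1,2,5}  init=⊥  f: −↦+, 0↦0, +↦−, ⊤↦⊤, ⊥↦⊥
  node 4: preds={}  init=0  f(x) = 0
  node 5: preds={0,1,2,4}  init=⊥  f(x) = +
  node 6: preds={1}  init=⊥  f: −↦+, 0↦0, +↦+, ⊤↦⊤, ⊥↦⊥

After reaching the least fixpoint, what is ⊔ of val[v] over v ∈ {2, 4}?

Trace (20 dequeues):
  [1] u=0 | in 0 | out 0 | prev ⊥ | push {}
  [2] u=1 | in ⊥ | out ⊥ | ==
  [3] u=2 | in ⊥ | out 0 | ==
  [4] u=3 | in 0 | out 0 | prev ⊥ | push {1}
  [5] u=4 | in ⊥ | out 0 | ==
  [6] u=5 | in 0 | out + | prev ⊥ | push {0,2,3}
  [7] u=6 | in ⊥ | out ⊥ | ==
  [8] u=1 | in 0 | out 0 | prev ⊥ | push {5,6}
  [9] u=0 | in ⊤ | out ⊤ | prev 0 | push {}
  [10] u=2 | in + | out ⊤ | prev 0 | push {}
  [11] u=3 | in ⊤ | out ⊤ | prev 0 | push {1}
  [12] u=5 | in ⊤ | out + | ==
  [13] u=6 | in 0 | out 0 | prev ⊥ | push {0}
  [14] u=1 | in ⊤ | out ⊤ | prev 0 | push {3,5,6}
  [15] u=0 | in ⊤ | out ⊤ | ==
  [16] u=3 | in ⊤ | out ⊤ | ==
  [17] u=5 | in ⊤ | out + | ==
  [18] u=6 | in ⊤ | out ⊤ | prev 0 | push {0,1}
  [19] u=0 | in ⊤ | out ⊤ | ==
  [20] u=1 | in ⊤ | out ⊤ | ==

Converged values:
  [0] ⊤
  [1] ⊤
  [2] ⊤
  [3] ⊤
  [4] 0
  [5] +
  [6] ⊤

⊤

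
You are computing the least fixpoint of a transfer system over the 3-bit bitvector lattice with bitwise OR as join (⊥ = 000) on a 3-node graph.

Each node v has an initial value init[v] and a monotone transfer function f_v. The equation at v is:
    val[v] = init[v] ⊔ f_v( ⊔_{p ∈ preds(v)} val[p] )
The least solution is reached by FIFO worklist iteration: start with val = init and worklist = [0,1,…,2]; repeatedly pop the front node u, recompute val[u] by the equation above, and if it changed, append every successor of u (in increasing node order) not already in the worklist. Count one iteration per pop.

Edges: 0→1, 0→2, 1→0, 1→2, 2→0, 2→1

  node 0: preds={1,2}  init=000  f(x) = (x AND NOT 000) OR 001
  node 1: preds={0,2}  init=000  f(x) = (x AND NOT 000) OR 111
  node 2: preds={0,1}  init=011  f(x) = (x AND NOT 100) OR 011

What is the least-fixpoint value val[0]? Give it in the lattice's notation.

111

Iteration log — 6 steps:
  step 1. node 0  ⊔preds=011  new=011  old=000  +wl: 
  step 2. node 1  ⊔preds=011  new=111  old=000  +wl: 0
  step 3. node 2  ⊔preds=111  new=011  stable
  step 4. node 0  ⊔preds=111  new=111  old=011  +wl: 1,2
  step 5. node 1  ⊔preds=111  new=111  stable
  step 6. node 2  ⊔preds=111  new=011  stable

Least fixpoint reached:
  node 0: 111
  node 1: 111
  node 2: 011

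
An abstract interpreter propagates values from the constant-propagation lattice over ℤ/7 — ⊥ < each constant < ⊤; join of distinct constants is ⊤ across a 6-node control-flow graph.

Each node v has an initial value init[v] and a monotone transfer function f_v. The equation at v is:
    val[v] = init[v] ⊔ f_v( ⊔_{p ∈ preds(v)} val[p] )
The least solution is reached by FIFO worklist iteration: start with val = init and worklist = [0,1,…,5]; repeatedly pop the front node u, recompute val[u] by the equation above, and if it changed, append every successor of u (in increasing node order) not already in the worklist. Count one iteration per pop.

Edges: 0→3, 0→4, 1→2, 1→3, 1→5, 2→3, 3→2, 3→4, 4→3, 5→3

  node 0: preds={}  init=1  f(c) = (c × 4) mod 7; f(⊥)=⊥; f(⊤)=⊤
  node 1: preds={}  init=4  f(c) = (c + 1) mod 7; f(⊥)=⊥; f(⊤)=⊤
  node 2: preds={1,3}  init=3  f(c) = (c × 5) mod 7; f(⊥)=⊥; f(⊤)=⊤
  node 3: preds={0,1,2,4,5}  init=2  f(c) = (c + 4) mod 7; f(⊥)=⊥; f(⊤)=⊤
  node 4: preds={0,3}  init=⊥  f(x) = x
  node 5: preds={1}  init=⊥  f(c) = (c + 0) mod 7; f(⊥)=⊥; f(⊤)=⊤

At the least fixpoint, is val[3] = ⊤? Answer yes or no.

Worklist (8 pops):
  #1 pop 0: in=⊥ → 1 (no change)
  #2 pop 1: in=⊥ → 4 (no change)
  #3 pop 2: in=⊤ → ⊤ (was 3); enqueue []
  #4 pop 3: in=⊤ → ⊤ (was 2); enqueue [2]
  #5 pop 4: in=⊤ → ⊤ (was ⊥); enqueue [3]
  #6 pop 5: in=4 → 4 (was ⊥); enqueue []
  #7 pop 2: in=⊤ → ⊤ (no change)
  #8 pop 3: in=⊤ → ⊤ (no change)

Fixpoint:
  val[0] = 1
  val[1] = 4
  val[2] = ⊤
  val[3] = ⊤
  val[4] = ⊤
  val[5] = 4

yes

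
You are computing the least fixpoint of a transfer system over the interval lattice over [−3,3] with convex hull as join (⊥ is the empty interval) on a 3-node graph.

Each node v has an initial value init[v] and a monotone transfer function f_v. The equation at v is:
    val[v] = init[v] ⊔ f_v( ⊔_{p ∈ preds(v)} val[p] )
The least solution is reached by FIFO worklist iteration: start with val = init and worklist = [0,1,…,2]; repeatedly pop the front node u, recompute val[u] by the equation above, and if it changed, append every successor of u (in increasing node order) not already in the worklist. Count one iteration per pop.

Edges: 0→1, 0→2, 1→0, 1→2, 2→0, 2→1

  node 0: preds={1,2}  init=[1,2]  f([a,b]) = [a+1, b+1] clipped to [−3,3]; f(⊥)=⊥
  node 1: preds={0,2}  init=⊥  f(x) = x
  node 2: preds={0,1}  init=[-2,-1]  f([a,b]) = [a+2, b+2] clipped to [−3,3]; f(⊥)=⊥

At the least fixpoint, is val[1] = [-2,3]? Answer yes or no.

Iteration log — 7 steps:
  step 1. node 0  ⊔preds=[-2,-1]  new=[-1,2]  old=[1,2]  +wl: 
  step 2. node 1  ⊔preds=[-2,2]  new=[-2,2]  old=⊥  +wl: 0
  step 3. node 2  ⊔preds=[-2,2]  new=[-2,3]  old=[-2,-1]  +wl: 1
  step 4. node 0  ⊔preds=[-2,3]  new=[-1,3]  old=[-1,2]  +wl: 2
  step 5. node 1  ⊔preds=[-2,3]  new=[-2,3]  old=[-2,2]  +wl: 0
  step 6. node 2  ⊔preds=[-2,3]  new=[-2,3]  stable
  step 7. node 0  ⊔preds=[-2,3]  new=[-1,3]  stable

Least fixpoint reached:
  node 0: [-1,3]
  node 1: [-2,3]
  node 2: [-2,3]

yes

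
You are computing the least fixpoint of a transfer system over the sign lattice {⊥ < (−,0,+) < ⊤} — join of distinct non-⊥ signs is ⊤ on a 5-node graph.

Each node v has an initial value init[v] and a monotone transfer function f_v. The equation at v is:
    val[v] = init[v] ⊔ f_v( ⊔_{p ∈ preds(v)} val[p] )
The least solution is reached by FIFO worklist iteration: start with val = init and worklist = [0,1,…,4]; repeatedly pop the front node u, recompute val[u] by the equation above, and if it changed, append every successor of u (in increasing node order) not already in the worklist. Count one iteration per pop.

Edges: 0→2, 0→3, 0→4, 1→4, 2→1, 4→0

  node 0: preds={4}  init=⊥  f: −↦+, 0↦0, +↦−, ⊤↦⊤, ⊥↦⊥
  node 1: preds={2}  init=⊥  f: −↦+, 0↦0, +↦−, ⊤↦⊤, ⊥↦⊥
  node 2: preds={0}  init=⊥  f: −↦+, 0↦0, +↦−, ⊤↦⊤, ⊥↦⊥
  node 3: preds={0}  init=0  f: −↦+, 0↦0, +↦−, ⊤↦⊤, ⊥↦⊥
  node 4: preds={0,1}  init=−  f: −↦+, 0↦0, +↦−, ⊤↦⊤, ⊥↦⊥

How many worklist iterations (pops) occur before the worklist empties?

Iteration log — 7 steps:
  step 1. node 0  ⊔preds=−  new=+  old=⊥  +wl: 
  step 2. node 1  ⊔preds=⊥  new=⊥  stable
  step 3. node 2  ⊔preds=+  new=−  old=⊥  +wl: 1
  step 4. node 3  ⊔preds=+  new=⊤  old=0  +wl: 
  step 5. node 4  ⊔preds=+  new=−  stable
  step 6. node 1  ⊔preds=−  new=+  old=⊥  +wl: 4
  step 7. node 4  ⊔preds=+  new=−  stable

Least fixpoint reached:
  node 0: +
  node 1: +
  node 2: −
  node 3: ⊤
  node 4: −

7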